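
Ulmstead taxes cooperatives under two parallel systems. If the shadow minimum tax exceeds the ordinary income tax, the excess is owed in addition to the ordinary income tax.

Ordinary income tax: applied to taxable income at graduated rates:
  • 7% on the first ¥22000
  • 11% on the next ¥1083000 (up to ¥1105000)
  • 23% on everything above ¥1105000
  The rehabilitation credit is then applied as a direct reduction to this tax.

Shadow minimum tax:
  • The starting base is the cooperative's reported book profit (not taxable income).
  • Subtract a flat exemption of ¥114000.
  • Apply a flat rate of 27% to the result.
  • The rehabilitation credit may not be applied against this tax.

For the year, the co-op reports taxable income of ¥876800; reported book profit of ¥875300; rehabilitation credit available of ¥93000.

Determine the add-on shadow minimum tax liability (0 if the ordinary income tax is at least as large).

Shadow minimum tax:
  Base (reported book profit): ¥875300
  Less exemption ¥114000 → base ¥761300
  ¥761300 × 27% = ¥205551

Ordinary income tax:
  ¥22000 × 7% = ¥1540
  ¥854800 × 11% = ¥94028
  → ¥95568
  Less rehabilitation credit ¥93000 → ¥2568

Excess of shadow minimum tax over ordinary income tax: ¥205551 − ¥2568 = ¥202983.

¥202983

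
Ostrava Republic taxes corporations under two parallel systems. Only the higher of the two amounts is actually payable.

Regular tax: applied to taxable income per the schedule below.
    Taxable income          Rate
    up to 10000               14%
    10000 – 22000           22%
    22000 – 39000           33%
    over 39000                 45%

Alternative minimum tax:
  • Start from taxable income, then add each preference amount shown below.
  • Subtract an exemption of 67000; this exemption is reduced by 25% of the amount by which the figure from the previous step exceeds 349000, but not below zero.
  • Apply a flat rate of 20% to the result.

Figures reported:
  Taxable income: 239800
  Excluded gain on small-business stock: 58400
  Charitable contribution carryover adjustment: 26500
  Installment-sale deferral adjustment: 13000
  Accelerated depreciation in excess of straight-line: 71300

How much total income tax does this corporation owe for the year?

100010

Regular tax:
  10000 × 14% = 1400
  12000 × 22% = 2640
  17000 × 33% = 5610
  200800 × 45% = 90360
  → 100010

Alternative minimum tax:
  Adjusted income: 239800 + 58400 + 26500 + 13000 + 71300 = 409000
  Exemption: 67000 − 25% × (409000 − 349000) = 67000 − 15000 = 52000
  Base: 409000 − 52000 = 357000
  357000 × 20% = 71400

100010 > 71400, so the regular tax governs.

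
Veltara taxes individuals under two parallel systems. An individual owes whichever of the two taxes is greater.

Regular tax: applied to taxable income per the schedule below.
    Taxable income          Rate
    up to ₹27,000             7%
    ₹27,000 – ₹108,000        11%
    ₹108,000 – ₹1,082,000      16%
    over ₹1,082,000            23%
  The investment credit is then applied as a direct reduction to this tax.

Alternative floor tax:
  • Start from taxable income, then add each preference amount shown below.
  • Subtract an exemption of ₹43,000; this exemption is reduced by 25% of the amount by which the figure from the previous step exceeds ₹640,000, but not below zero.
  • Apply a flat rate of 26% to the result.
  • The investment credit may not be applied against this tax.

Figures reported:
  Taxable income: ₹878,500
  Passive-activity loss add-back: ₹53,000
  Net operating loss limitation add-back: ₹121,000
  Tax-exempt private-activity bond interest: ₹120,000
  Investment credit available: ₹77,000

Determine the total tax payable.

₹304,850

Regular tax:
  ₹27,000 × 7% = ₹1,890
  ₹81,000 × 11% = ₹8,910
  ₹770,500 × 16% = ₹123,280
  → ₹134,080
  Less investment credit ₹77,000 → ₹57,080

Alternative floor tax:
  Adjusted income: ₹878,500 + ₹53,000 + ₹121,000 + ₹120,000 = ₹1,172,500
  Exemption: 25% × (₹1,172,500 − ₹640,000) = ₹133,125 ≥ ₹43,000, so the exemption is fully phased out
  Base: ₹1,172,500 − ₹0 = ₹1,172,500
  ₹1,172,500 × 26% = ₹304,850

₹304,850 > ₹57,080, so the alternative floor tax is the binding amount.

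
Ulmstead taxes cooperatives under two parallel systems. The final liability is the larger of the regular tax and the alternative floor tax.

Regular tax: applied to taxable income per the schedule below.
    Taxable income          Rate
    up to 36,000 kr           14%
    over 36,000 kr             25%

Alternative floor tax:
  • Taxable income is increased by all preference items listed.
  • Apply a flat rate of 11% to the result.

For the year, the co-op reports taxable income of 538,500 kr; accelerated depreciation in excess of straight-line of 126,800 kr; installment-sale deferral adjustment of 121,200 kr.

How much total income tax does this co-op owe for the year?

Regular tax:
  36,000 kr × 14% = 5,040 kr
  502,500 kr × 25% = 125,625 kr
  → 130,665 kr

Alternative floor tax:
  Adjusted income: 538,500 kr + 126,800 kr + 121,200 kr = 786,500 kr
  786,500 kr × 11% = 86,515 kr

130,665 kr > 86,515 kr, so the regular tax governs.

130,665 kr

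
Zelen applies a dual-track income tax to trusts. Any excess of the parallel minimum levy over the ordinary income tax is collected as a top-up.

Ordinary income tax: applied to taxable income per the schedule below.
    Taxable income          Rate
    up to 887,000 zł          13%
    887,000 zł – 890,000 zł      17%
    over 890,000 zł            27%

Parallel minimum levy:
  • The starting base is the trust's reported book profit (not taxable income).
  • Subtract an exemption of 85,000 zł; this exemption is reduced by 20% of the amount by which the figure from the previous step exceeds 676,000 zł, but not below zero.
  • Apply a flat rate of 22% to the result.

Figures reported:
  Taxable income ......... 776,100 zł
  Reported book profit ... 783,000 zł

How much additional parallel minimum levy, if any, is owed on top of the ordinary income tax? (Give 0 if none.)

57,375 zł

Parallel minimum levy:
  Base (reported book profit): 783,000 zł
  Exemption: 85,000 zł − 20% × (783,000 zł − 676,000 zł) = 85,000 zł − 21,400 zł = 63,600 zł
  Base: 783,000 zł − 63,600 zł = 719,400 zł
  719,400 zł × 22% = 158,268 zł

Ordinary income tax:
  776,100 zł × 13% = 100,893 zł

Excess of parallel minimum levy over ordinary income tax: 158,268 zł − 100,893 zł = 57,375 zł.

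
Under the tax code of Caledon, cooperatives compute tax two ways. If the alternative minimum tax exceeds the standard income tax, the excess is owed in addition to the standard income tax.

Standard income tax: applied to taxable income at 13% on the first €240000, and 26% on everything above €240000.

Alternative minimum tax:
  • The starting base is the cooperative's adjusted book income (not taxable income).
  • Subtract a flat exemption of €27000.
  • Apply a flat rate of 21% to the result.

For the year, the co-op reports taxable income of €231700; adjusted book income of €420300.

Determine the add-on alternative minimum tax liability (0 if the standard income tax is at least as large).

€52472

Alternative minimum tax:
  Base (adjusted book income): €420300
  Less exemption €27000 → base €393300
  €393300 × 21% = €82593

Standard income tax:
  €231700 × 13% = €30121

Excess of alternative minimum tax over standard income tax: €82593 − €30121 = €52472.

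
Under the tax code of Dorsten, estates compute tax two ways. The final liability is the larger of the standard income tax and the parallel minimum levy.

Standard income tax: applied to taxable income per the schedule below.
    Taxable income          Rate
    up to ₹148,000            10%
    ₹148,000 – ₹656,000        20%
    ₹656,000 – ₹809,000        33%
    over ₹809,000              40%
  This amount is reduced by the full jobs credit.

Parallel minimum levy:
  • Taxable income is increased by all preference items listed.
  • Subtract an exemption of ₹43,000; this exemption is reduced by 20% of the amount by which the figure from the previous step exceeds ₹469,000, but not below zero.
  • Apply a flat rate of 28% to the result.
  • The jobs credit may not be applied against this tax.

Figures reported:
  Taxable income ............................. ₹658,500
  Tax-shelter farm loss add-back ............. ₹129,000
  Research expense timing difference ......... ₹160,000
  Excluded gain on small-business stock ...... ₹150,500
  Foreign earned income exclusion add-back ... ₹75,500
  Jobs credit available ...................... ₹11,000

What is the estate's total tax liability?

₹328,580

Standard income tax:
  ₹148,000 × 10% = ₹14,800
  ₹508,000 × 20% = ₹101,600
  ₹2,500 × 33% = ₹825
  → ₹117,225
  Less jobs credit ₹11,000 → ₹106,225

Parallel minimum levy:
  Adjusted income: ₹658,500 + ₹129,000 + ₹160,000 + ₹150,500 + ₹75,500 = ₹1,173,500
  Exemption: 20% × (₹1,173,500 − ₹469,000) = ₹140,900 ≥ ₹43,000, so the exemption is fully phased out
  Base: ₹1,173,500 − ₹0 = ₹1,173,500
  ₹1,173,500 × 28% = ₹328,580

₹328,580 > ₹106,225, so the parallel minimum levy is the binding amount.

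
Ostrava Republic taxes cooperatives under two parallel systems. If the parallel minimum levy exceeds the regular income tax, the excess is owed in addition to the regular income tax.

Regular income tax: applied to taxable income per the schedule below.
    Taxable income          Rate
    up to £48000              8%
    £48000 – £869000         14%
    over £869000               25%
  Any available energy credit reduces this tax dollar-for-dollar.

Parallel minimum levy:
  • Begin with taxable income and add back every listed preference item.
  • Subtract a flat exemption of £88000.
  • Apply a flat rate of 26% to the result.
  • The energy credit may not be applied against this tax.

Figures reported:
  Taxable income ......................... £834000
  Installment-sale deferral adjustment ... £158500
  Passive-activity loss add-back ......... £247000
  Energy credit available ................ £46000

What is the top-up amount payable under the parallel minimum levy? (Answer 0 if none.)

Parallel minimum levy:
  Adjusted income: £834000 + £158500 + £247000 = £1239500
  Less exemption £88000 → base £1151500
  £1151500 × 26% = £299390

Regular income tax:
  £48000 × 8% = £3840
  £786000 × 14% = £110040
  → £113880
  Less energy credit £46000 → £67880

Excess of parallel minimum levy over regular income tax: £299390 − £67880 = £231510.

£231510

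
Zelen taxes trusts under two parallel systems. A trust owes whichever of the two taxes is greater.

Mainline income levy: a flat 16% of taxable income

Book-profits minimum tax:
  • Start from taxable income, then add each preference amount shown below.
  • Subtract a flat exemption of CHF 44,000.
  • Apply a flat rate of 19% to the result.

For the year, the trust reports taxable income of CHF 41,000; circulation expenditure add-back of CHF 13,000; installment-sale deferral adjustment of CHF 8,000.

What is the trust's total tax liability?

Mainline income levy:
  CHF 41,000 × 16% = CHF 6,560

Book-profits minimum tax:
  Adjusted income: CHF 41,000 + CHF 13,000 + CHF 8,000 = CHF 62,000
  Less exemption CHF 44,000 → base CHF 18,000
  CHF 18,000 × 19% = CHF 3,420

CHF 6,560 > CHF 3,420, so the mainline income levy governs.

CHF 6,560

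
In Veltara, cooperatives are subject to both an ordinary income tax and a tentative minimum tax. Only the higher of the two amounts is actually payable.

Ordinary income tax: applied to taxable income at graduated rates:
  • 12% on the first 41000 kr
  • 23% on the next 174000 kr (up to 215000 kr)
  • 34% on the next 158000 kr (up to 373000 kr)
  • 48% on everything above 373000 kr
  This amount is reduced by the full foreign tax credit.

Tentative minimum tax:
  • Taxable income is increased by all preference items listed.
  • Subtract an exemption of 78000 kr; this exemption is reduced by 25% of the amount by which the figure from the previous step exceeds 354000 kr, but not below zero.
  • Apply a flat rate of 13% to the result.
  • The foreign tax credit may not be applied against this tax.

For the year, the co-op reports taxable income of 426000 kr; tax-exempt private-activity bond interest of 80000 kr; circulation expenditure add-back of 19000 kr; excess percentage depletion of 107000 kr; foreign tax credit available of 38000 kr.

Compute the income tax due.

Ordinary income tax:
  41000 kr × 12% = 4920 kr
  174000 kr × 23% = 40020 kr
  158000 kr × 34% = 53720 kr
  53000 kr × 48% = 25440 kr
  → 124100 kr
  Less foreign tax credit 38000 kr → 86100 kr

Tentative minimum tax:
  Adjusted income: 426000 kr + 80000 kr + 19000 kr + 107000 kr = 632000 kr
  Exemption: 78000 kr − 25% × (632000 kr − 354000 kr) = 78000 kr − 69500 kr = 8500 kr
  Base: 632000 kr − 8500 kr = 623500 kr
  623500 kr × 13% = 81055 kr

86100 kr > 81055 kr, so the ordinary income tax governs.

86100 kr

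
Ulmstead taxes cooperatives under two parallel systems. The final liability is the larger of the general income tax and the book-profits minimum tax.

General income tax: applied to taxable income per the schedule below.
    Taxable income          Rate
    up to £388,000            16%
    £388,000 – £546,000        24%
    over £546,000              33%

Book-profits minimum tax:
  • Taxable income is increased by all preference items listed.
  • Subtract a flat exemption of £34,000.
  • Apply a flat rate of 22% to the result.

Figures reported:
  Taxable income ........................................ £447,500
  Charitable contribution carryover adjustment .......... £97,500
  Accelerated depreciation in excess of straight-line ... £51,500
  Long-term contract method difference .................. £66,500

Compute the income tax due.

£138,380

General income tax:
  £388,000 × 16% = £62,080
  £59,500 × 24% = £14,280
  → £76,360

Book-profits minimum tax:
  Adjusted income: £447,500 + £97,500 + £51,500 + £66,500 = £663,000
  Less exemption £34,000 → base £629,000
  £629,000 × 22% = £138,380

£138,380 > £76,360, so the book-profits minimum tax is the binding amount.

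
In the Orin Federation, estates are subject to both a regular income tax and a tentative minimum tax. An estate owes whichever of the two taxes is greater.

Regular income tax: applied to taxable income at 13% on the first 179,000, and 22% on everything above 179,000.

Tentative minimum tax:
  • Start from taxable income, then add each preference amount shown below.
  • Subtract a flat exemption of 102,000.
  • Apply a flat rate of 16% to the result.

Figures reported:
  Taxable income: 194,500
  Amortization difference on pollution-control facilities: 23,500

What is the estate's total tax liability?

26,680

Regular income tax:
  179,000 × 13% = 23,270
  15,500 × 22% = 3,410
  → 26,680

Tentative minimum tax:
  Adjusted income: 194,500 + 23,500 = 218,000
  Less exemption 102,000 → base 116,000
  116,000 × 16% = 18,560

26,680 > 18,560, so the regular income tax governs.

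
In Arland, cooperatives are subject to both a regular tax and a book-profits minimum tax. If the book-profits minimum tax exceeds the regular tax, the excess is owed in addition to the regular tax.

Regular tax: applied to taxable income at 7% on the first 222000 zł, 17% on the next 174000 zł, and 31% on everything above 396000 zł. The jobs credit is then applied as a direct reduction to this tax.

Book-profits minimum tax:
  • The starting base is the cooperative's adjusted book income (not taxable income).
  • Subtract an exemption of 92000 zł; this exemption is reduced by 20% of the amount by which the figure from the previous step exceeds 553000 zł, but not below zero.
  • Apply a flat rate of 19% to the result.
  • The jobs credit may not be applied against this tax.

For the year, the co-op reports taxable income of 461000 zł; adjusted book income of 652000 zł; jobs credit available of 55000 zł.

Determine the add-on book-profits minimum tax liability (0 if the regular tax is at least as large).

Book-profits minimum tax:
  Base (adjusted book income): 652000 zł
  Exemption: 92000 zł − 20% × (652000 zł − 553000 zł) = 92000 zł − 19800 zł = 72200 zł
  Base: 652000 zł − 72200 zł = 579800 zł
  579800 zł × 19% = 110162 zł

Regular tax:
  222000 zł × 7% = 15540 zł
  174000 zł × 17% = 29580 zł
  65000 zł × 31% = 20150 zł
  → 65270 zł
  Less jobs credit 55000 zł → 10270 zł

Excess of book-profits minimum tax over regular tax: 110162 zł − 10270 zł = 99892 zł.

99892 zł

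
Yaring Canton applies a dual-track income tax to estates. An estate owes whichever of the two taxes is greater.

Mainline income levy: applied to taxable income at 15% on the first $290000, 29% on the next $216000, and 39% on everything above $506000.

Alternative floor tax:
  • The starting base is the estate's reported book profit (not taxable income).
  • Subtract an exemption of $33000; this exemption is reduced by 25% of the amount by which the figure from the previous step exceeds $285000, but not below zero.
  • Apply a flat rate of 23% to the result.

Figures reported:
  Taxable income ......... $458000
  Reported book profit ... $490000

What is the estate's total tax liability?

Alternative floor tax:
  Base (reported book profit): $490000
  Exemption: 25% × ($490000 − $285000) = $51250 ≥ $33000, so the exemption is fully phased out
  Base: $490000 − $0 = $490000
  $490000 × 23% = $112700

Mainline income levy:
  $290000 × 15% = $43500
  $168000 × 29% = $48720
  → $92220

$112700 > $92220, so the alternative floor tax is the binding amount.

$112700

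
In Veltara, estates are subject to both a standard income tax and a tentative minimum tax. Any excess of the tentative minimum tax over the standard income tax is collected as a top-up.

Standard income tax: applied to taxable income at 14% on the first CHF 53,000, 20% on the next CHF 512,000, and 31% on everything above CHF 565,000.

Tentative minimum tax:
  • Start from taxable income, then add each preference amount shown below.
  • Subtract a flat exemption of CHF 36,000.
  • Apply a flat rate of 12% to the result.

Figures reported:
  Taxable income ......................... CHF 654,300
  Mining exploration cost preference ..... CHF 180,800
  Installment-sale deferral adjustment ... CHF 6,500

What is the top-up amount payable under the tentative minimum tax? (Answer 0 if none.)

CHF 0

Tentative minimum tax:
  Adjusted income: CHF 654,300 + CHF 180,800 + CHF 6,500 = CHF 841,600
  Less exemption CHF 36,000 → base CHF 805,600
  CHF 805,600 × 12% = CHF 96,672

Standard income tax:
  CHF 53,000 × 14% = CHF 7,420
  CHF 512,000 × 20% = CHF 102,400
  CHF 89,300 × 31% = CHF 27,683
  → CHF 137,503

CHF 96,672 ≤ CHF 137,503, so no add-on is due.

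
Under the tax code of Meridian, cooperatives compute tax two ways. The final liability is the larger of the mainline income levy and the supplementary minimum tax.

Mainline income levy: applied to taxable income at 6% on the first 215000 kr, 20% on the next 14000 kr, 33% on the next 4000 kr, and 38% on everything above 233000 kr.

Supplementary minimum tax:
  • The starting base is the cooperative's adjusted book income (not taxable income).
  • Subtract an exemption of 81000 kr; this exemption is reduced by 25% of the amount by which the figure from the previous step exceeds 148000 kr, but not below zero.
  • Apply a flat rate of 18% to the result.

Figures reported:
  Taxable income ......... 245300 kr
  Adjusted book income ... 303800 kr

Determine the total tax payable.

47115 kr

Mainline income levy:
  215000 kr × 6% = 12900 kr
  14000 kr × 20% = 2800 kr
  4000 kr × 33% = 1320 kr
  12300 kr × 38% = 4674 kr
  → 21694 kr

Supplementary minimum tax:
  Base (adjusted book income): 303800 kr
  Exemption: 81000 kr − 25% × (303800 kr − 148000 kr) = 81000 kr − 38950 kr = 42050 kr
  Base: 303800 kr − 42050 kr = 261750 kr
  261750 kr × 18% = 47115 kr

47115 kr > 21694 kr, so the supplementary minimum tax is the binding amount.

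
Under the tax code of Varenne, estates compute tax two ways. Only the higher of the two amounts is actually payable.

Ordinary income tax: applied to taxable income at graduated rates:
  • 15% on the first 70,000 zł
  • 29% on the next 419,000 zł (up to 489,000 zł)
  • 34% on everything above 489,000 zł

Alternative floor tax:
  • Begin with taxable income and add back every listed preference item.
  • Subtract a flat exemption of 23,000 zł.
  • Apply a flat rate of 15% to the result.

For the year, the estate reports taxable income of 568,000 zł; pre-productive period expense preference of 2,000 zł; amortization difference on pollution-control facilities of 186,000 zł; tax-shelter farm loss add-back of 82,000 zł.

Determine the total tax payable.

158,870 zł

Alternative floor tax:
  Adjusted income: 568,000 zł + 2,000 zł + 186,000 zł + 82,000 zł = 838,000 zł
  Less exemption 23,000 zł → base 815,000 zł
  815,000 zł × 15% = 122,250 zł

Ordinary income tax:
  70,000 zł × 15% = 10,500 zł
  419,000 zł × 29% = 121,510 zł
  79,000 zł × 34% = 26,860 zł
  → 158,870 zł

158,870 zł > 122,250 zł, so the ordinary income tax governs.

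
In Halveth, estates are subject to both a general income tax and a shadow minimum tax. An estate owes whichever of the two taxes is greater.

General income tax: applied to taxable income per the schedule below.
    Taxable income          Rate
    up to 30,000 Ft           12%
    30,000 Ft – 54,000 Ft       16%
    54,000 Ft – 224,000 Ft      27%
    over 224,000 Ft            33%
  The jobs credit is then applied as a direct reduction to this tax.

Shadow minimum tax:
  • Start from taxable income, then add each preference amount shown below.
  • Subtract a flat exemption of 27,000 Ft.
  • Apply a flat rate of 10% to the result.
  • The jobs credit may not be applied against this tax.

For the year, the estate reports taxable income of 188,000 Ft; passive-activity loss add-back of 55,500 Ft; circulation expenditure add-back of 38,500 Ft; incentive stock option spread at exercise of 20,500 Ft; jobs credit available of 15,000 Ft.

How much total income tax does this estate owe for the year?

28,620 Ft

Shadow minimum tax:
  Adjusted income: 188,000 Ft + 55,500 Ft + 38,500 Ft + 20,500 Ft = 302,500 Ft
  Less exemption 27,000 Ft → base 275,500 Ft
  275,500 Ft × 10% = 27,550 Ft

General income tax:
  30,000 Ft × 12% = 3,600 Ft
  24,000 Ft × 16% = 3,840 Ft
  134,000 Ft × 27% = 36,180 Ft
  → 43,620 Ft
  Less jobs credit 15,000 Ft → 28,620 Ft

28,620 Ft > 27,550 Ft, so the general income tax governs.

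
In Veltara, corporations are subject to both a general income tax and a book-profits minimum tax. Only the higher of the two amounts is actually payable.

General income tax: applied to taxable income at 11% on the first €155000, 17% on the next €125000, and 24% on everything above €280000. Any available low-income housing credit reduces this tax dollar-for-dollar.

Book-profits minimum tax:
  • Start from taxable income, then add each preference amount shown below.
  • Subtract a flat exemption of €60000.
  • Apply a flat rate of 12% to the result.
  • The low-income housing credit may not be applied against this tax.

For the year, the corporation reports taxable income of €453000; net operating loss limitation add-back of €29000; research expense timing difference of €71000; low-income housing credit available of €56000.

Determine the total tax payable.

General income tax:
  €155000 × 11% = €17050
  €125000 × 17% = €21250
  €173000 × 24% = €41520
  → €79820
  Less low-income housing credit €56000 → €23820

Book-profits minimum tax:
  Adjusted income: €453000 + €29000 + €71000 = €553000
  Less exemption €60000 → base €493000
  €493000 × 12% = €59160

€59160 > €23820, so the book-profits minimum tax is the binding amount.

€59160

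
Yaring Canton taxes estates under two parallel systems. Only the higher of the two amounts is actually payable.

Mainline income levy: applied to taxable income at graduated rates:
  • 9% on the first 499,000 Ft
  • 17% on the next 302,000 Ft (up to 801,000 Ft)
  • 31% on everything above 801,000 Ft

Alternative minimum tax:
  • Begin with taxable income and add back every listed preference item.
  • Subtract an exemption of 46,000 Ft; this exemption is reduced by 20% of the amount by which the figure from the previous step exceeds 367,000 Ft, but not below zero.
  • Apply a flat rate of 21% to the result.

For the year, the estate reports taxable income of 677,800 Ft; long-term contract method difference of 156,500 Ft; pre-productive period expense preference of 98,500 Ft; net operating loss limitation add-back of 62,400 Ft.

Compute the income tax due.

208,992 Ft

Mainline income levy:
  499,000 Ft × 9% = 44,910 Ft
  178,800 Ft × 17% = 30,396 Ft
  → 75,306 Ft

Alternative minimum tax:
  Adjusted income: 677,800 Ft + 156,500 Ft + 98,500 Ft + 62,400 Ft = 995,200 Ft
  Exemption: 20% × (995,200 Ft − 367,000 Ft) = 125,640 Ft ≥ 46,000 Ft, so the exemption is fully phased out
  Base: 995,200 Ft − 0 Ft = 995,200 Ft
  995,200 Ft × 21% = 208,992 Ft

208,992 Ft > 75,306 Ft, so the alternative minimum tax is the binding amount.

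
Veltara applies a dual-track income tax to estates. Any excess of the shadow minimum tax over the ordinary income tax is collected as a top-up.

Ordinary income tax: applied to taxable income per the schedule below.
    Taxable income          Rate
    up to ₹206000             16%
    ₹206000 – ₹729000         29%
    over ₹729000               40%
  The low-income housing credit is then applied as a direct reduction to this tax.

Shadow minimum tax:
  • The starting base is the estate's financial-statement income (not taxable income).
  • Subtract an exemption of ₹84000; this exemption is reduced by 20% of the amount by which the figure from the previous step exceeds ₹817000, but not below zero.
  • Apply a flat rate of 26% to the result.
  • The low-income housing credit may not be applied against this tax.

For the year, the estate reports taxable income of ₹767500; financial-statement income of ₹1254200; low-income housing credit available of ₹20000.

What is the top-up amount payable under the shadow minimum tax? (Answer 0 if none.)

₹146062

Shadow minimum tax:
  Base (financial-statement income): ₹1254200
  Exemption: 20% × (₹1254200 − ₹817000) = ₹87440 ≥ ₹84000, so the exemption is fully phased out
  Base: ₹1254200 − ₹0 = ₹1254200
  ₹1254200 × 26% = ₹326092

Ordinary income tax:
  ₹206000 × 16% = ₹32960
  ₹523000 × 29% = ₹151670
  ₹38500 × 40% = ₹15400
  → ₹200030
  Less low-income housing credit ₹20000 → ₹180030

Excess of shadow minimum tax over ordinary income tax: ₹326092 − ₹180030 = ₹146062.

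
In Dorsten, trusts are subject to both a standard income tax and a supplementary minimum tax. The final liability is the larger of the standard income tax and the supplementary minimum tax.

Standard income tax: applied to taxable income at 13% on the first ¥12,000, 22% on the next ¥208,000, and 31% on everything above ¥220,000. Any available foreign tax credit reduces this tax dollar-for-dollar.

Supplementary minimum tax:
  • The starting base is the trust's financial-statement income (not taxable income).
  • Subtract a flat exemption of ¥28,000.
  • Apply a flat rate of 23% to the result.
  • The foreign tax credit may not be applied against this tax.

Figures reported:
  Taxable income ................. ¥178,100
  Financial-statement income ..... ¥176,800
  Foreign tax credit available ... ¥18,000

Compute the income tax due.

¥34,224

Supplementary minimum tax:
  Base (financial-statement income): ¥176,800
  Less exemption ¥28,000 → base ¥148,800
  ¥148,800 × 23% = ¥34,224

Standard income tax:
  ¥12,000 × 13% = ¥1,560
  ¥166,100 × 22% = ¥36,542
  → ¥38,102
  Less foreign tax credit ¥18,000 → ¥20,102

¥34,224 > ¥20,102, so the supplementary minimum tax is the binding amount.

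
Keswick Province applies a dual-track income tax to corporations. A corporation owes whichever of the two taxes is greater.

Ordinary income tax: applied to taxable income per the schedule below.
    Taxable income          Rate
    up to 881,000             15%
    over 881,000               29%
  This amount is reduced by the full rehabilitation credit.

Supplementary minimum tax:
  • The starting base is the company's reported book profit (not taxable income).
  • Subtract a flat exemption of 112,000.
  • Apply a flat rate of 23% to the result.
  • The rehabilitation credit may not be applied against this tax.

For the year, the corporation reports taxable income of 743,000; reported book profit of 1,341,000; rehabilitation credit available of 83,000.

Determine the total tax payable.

282,670

Supplementary minimum tax:
  Base (reported book profit): 1,341,000
  Less exemption 112,000 → base 1,229,000
  1,229,000 × 23% = 282,670

Ordinary income tax:
  743,000 × 15% = 111,450
  Less rehabilitation credit 83,000 → 28,450

282,670 > 28,450, so the supplementary minimum tax is the binding amount.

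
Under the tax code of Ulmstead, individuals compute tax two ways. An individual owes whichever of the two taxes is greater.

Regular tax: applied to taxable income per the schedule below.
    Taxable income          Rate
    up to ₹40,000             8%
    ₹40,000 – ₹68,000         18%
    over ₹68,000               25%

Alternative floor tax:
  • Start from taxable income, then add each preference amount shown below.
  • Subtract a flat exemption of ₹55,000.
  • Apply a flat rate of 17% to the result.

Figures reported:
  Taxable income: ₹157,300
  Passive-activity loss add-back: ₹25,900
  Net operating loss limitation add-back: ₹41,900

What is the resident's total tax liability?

₹30,565

Regular tax:
  ₹40,000 × 8% = ₹3,200
  ₹28,000 × 18% = ₹5,040
  ₹89,300 × 25% = ₹22,325
  → ₹30,565

Alternative floor tax:
  Adjusted income: ₹157,300 + ₹25,900 + ₹41,900 = ₹225,100
  Less exemption ₹55,000 → base ₹170,100
  ₹170,100 × 17% = ₹28,917

₹30,565 > ₹28,917, so the regular tax governs.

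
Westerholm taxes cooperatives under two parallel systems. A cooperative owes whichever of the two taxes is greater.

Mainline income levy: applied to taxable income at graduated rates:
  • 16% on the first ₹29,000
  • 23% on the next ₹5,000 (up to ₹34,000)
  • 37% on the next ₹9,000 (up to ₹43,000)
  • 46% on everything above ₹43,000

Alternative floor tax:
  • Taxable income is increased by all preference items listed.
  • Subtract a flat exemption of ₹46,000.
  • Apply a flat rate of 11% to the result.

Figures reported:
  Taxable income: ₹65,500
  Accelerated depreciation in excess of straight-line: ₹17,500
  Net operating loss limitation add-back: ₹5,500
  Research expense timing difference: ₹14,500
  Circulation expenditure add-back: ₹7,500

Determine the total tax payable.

₹19,470

Mainline income levy:
  ₹29,000 × 16% = ₹4,640
  ₹5,000 × 23% = ₹1,150
  ₹9,000 × 37% = ₹3,330
  ₹22,500 × 46% = ₹10,350
  → ₹19,470

Alternative floor tax:
  Adjusted income: ₹65,500 + ₹17,500 + ₹5,500 + ₹14,500 + ₹7,500 = ₹110,500
  Less exemption ₹46,000 → base ₹64,500
  ₹64,500 × 11% = ₹7,095

₹19,470 > ₹7,095, so the mainline income levy governs.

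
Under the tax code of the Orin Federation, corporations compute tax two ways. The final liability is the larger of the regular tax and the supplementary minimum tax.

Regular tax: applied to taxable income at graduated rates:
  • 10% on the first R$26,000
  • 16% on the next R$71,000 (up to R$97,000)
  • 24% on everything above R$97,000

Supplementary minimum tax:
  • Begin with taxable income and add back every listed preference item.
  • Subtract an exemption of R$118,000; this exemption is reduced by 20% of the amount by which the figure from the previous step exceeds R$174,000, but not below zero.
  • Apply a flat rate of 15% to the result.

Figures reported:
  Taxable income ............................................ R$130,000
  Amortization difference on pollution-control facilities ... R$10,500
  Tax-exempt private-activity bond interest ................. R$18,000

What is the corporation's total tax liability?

R$21,880

Supplementary minimum tax:
  Adjusted income: R$130,000 + R$10,500 + R$18,000 = R$158,500
  Exemption: R$158,500 ≤ R$174,000, so full R$118,000 applies
  Base: R$158,500 − R$118,000 = R$40,500
  R$40,500 × 15% = R$6,075

Regular tax:
  R$26,000 × 10% = R$2,600
  R$71,000 × 16% = R$11,360
  R$33,000 × 24% = R$7,920
  → R$21,880

R$21,880 > R$6,075, so the regular tax governs.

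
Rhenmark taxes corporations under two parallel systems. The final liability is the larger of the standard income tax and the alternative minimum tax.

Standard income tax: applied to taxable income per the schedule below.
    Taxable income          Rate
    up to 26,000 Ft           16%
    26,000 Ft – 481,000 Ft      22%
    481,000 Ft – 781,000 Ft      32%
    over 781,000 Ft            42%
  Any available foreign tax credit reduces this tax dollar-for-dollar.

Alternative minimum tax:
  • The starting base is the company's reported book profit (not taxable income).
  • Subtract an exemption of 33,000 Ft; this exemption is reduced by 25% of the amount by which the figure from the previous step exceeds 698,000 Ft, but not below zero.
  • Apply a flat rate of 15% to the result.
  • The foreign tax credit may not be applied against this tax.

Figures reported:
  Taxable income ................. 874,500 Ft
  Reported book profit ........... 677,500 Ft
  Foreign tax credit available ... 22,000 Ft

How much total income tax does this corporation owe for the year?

217,530 Ft

Alternative minimum tax:
  Base (reported book profit): 677,500 Ft
  Exemption: 677,500 Ft ≤ 698,000 Ft, so full 33,000 Ft applies
  Base: 677,500 Ft − 33,000 Ft = 644,500 Ft
  644,500 Ft × 15% = 96,675 Ft

Standard income tax:
  26,000 Ft × 16% = 4,160 Ft
  455,000 Ft × 22% = 100,100 Ft
  300,000 Ft × 32% = 96,000 Ft
  93,500 Ft × 42% = 39,270 Ft
  → 239,530 Ft
  Less foreign tax credit 22,000 Ft → 217,530 Ft

217,530 Ft > 96,675 Ft, so the standard income tax governs.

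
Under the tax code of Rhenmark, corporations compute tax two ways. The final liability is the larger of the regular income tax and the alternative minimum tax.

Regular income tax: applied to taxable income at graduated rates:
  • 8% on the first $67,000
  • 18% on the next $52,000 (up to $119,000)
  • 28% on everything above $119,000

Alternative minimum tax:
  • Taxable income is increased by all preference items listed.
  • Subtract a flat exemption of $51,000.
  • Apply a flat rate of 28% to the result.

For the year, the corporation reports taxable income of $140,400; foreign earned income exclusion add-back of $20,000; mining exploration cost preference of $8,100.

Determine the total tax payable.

Alternative minimum tax:
  Adjusted income: $140,400 + $20,000 + $8,100 = $168,500
  Less exemption $51,000 → base $117,500
  $117,500 × 28% = $32,900

Regular income tax:
  $67,000 × 8% = $5,360
  $52,000 × 18% = $9,360
  $21,400 × 28% = $5,992
  → $20,712

$32,900 > $20,712, so the alternative minimum tax is the binding amount.

$32,900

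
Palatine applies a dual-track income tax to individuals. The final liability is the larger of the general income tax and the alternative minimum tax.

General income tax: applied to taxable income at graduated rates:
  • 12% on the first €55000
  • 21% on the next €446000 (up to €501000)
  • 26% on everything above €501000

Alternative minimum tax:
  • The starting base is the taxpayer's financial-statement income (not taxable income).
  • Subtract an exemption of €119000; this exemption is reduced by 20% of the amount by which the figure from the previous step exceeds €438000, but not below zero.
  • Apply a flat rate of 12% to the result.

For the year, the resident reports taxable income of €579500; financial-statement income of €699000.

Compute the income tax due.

€120670

Alternative minimum tax:
  Base (financial-statement income): €699000
  Exemption: €119000 − 20% × (€699000 − €438000) = €119000 − €52200 = €66800
  Base: €699000 − €66800 = €632200
  €632200 × 12% = €75864

General income tax:
  €55000 × 12% = €6600
  €446000 × 21% = €93660
  €78500 × 26% = €20410
  → €120670

€120670 > €75864, so the general income tax governs.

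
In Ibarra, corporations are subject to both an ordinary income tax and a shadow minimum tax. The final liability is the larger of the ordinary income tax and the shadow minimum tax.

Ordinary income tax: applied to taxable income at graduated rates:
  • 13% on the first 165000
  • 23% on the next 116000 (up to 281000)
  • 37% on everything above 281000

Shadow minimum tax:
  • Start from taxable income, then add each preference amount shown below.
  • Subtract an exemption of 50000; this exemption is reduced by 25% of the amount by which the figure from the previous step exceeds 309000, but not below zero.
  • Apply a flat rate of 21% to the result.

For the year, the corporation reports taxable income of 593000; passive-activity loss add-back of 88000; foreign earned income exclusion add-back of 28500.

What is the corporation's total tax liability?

Ordinary income tax:
  165000 × 13% = 21450
  116000 × 23% = 26680
  312000 × 37% = 115440
  → 163570

Shadow minimum tax:
  Adjusted income: 593000 + 88000 + 28500 = 709500
  Exemption: 25% × (709500 − 309000) = 100125 ≥ 50000, so the exemption is fully phased out
  Base: 709500 − 0 = 709500
  709500 × 21% = 148995

163570 > 148995, so the ordinary income tax governs.

163570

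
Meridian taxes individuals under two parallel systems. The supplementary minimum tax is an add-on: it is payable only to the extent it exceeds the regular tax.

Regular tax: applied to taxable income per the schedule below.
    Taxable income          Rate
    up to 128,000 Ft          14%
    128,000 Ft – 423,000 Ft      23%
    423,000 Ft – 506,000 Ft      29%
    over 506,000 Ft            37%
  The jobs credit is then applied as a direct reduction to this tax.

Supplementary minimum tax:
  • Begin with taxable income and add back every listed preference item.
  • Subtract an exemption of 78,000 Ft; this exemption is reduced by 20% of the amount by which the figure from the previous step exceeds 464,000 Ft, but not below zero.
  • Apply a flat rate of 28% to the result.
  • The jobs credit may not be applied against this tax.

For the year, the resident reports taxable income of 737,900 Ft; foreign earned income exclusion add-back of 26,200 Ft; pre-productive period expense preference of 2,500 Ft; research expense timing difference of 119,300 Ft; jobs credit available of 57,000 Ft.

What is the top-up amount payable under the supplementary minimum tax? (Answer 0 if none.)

109,409 Ft

Supplementary minimum tax:
  Adjusted income: 737,900 Ft + 26,200 Ft + 2,500 Ft + 119,300 Ft = 885,900 Ft
  Exemption: 20% × (885,900 Ft − 464,000 Ft) = 84,380 Ft ≥ 78,000 Ft, so the exemption is fully phased out
  Base: 885,900 Ft − 0 Ft = 885,900 Ft
  885,900 Ft × 28% = 248,052 Ft

Regular tax:
  128,000 Ft × 14% = 17,920 Ft
  295,000 Ft × 23% = 67,850 Ft
  83,000 Ft × 29% = 24,070 Ft
  231,900 Ft × 37% = 85,803 Ft
  → 195,643 Ft
  Less jobs credit 57,000 Ft → 138,643 Ft

Excess of supplementary minimum tax over regular tax: 248,052 Ft − 138,643 Ft = 109,409 Ft.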